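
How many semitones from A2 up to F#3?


Absolute semitone position = octave×12 + chromatic position
A2: 2×12 + 9 = 33
F#3: 3×12 + 6 = 42
Difference = 42 - 33 = 9
= 9 semitones


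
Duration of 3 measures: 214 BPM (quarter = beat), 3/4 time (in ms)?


Quarter-note beat duration = 60000 / 214 ms
Beats per measure (3/4) = 3
One measure = 3 × 60000 / 214 = 180000 / 214 ms
3 measures = 3 × 180000 / 214 = 540000 / 214
= 2523.4 ms


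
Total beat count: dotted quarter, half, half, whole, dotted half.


Beat values:
  dotted quarter = 1.5 beats
  half = 2 beats
  half = 2 beats
  whole = 4 beats
  dotted half = 3 beats
Sum = 1.5 + 2 + 2 + 4 + 3
= 12.5 beats


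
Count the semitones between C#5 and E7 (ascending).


Reasoning:
Absolute semitone position = octave×12 + chromatic position
C#5: 5×12 + 1 = 61
E7: 7×12 + 4 = 88
Difference = 88 - 61 = 27
= 27 semitones


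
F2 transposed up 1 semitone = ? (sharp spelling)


F2: chromatic position 5 in octave 2 → absolute = 2×12 + 5 = 29
Transpose up 1: 29 + 1 = 30
30 = 2×12 + 6 → F# in octave 2
Result = F#2


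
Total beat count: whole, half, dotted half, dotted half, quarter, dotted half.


Step by step:
Beat values:
  whole = 4 beats
  half = 2 beats
  dotted half = 3 beats
  dotted half = 3 beats
  quarter = 1 beat
  dotted half = 3 beats
Sum = 4 + 2 + 3 + 3 + 1 + 3
= 16 beats


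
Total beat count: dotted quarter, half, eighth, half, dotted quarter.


Reasoning:
Beat values:
  dotted quarter = 1.5 beats
  half = 2 beats
  eighth = 0.5 beats
  half = 2 beats
  dotted quarter = 1.5 beats
Sum = 1.5 + 2 + 0.5 + 2 + 1.5
= 7.5 beats


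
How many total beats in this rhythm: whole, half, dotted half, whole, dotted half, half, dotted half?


Working:
Beat values:
  whole = 4 beats
  half = 2 beats
  dotted half = 3 beats
  whole = 4 beats
  dotted half = 3 beats
  half = 2 beats
  dotted half = 3 beats
Sum = 4 + 2 + 3 + 4 + 3 + 2 + 3
= 21 beats


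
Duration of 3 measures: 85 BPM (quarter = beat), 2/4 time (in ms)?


Quarter-note beat duration = 60000 / 85 ms
Beats per measure (2/4) = 2
One measure = 2 × 60000 / 85 = 120000 / 85 ms
3 measures = 3 × 120000 / 85 = 360000 / 85
= 4235.3 ms


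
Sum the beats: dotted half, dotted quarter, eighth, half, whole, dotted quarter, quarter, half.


Beat values:
  dotted half = 3 beats
  dotted quarter = 1.5 beats
  eighth = 0.5 beats
  half = 2 beats
  whole = 4 beats
  dotted quarter = 1.5 beats
  quarter = 1 beat
  half = 2 beats
Sum = 3 + 1.5 + 0.5 + 2 + 4 + 1.5 + 1 + 2
= 15.5 beats


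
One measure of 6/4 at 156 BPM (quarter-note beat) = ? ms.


Step by step:
Quarter-note beat duration = 60000 / 156 ms
Beats per measure (6/4) = 6
One measure = 6 × 60000 / 156 = 360000 / 156 ms
= 2307.7 ms


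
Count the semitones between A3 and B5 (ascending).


Absolute semitone position = octave×12 + chromatic position
A3: 3×12 + 9 = 45
B5: 5×12 + 11 = 71
Difference = 71 - 45 = 26
= 26 semitones


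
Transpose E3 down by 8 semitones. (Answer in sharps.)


Solution.
E3: chromatic position 4 in octave 3 → absolute = 3×12 + 4 = 40
Transpose down 8: 40 - 8 = 32
32 = 2×12 + 8 → G# in octave 2
Result = G#2


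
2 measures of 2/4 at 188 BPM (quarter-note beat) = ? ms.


Let's work it out.
Quarter-note beat duration = 60000 / 188 ms
Beats per measure (2/4) = 2
One measure = 2 × 60000 / 188 = 120000 / 188 ms
2 measures = 2 × 120000 / 188 = 240000 / 188
= 1276.6 ms


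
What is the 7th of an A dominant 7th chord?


Let's work it out.
Dominant 7th chord = root + major 3rd + perfect 5th + minor 7th
Seventh chords stack in thirds, so the letter names are A-C-E-G
Root: A
Major 3rd above A: C#
Perfect 5th above A: E
Minor 7th above A: G
The 7th = G


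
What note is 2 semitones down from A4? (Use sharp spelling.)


Let's work it out.
A4: chromatic position 9 in octave 4 → absolute = 4×12 + 9 = 57
Transpose down 2: 57 - 2 = 55
55 = 4×12 + 7 → G in octave 4
Result = G4


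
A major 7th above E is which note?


A 7th spans 7 letter names, so from E we land on D
A major 7th = 11 semitones above E
Spell D at that pitch: D#
= D#


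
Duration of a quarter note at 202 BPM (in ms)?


One quarter-note beat = 60000 / BPM = 60000 / 202 ms
Duration = 60000 / 202
= 297.0 ms


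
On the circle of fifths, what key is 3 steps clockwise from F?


Solution.
Each clockwise step on the circle of fifths moves up a perfect 5th
From F: F → C → G → D
= D


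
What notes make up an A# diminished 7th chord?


Reasoning:
Diminished 7th chord = root + minor 3rd + diminished 5th + diminished 7th
Seventh chords stack in thirds, so the letter names are A-C-E-G
Root: A#
Minor 3rd above A#: C#
Diminished 5th above A#: E
Diminished 7th above A#: G
Chord = A# C# E G


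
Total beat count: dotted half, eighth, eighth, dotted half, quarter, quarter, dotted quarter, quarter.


Beat values:
  dotted half = 3 beats
  eighth = 0.5 beats
  eighth = 0.5 beats
  dotted half = 3 beats
  quarter = 1 beat
  quarter = 1 beat
  dotted quarter = 1.5 beats
  quarter = 1 beat
Sum = 3 + 0.5 + 0.5 + 3 + 1 + 1 + 1.5 + 1
= 11.5 beats


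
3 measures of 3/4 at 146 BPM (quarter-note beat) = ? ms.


Quarter-note beat duration = 60000 / 146 ms
Beats per measure (3/4) = 3
One measure = 3 × 60000 / 146 = 180000 / 146 ms
3 measures = 3 × 180000 / 146 = 540000 / 146
= 3698.6 ms


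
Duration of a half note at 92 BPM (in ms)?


One quarter-note beat = 60000 / BPM = 60000 / 92 ms
Half note = 2 × quarter note
Duration = 2 × 60000 / 92 = 120000 / 92
= 1304.3 ms


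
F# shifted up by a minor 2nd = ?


minor 2nd: 2 letter names, 1 semitones
Letter: F + 1 → G
Pitch: F# + 1 semitones, spelled as a G → G
= G


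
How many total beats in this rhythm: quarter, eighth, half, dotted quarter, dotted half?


Step by step:
Beat values:
  quarter = 1 beat
  eighth = 0.5 beats
  half = 2 beats
  dotted quarter = 1.5 beats
  dotted half = 3 beats
Sum = 1 + 0.5 + 2 + 1.5 + 3
= 8 beats


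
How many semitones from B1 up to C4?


Reasoning:
Absolute semitone position = octave×12 + chromatic position
B1: 1×12 + 11 = 23
C4: 4×12 + 0 = 48
Difference = 48 - 23 = 25
= 25 semitones


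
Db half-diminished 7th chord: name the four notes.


Working:
Half-diminished 7th chord = root + minor 3rd + diminished 5th + minor 7th
Seventh chords stack in thirds, so the letter names are D-F-A-C
Root: Db
Minor 3rd above Db: Fb
Diminished 5th above Db: Abb
Minor 7th above Db: Cb
Chord = Db Fb Abb Cb


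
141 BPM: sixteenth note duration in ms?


Working:
One quarter-note beat = 60000 / BPM = 60000 / 141 ms
Sixteenth note = 1/4 × quarter note
Duration = 1/4 × 60000 / 141 = 15000 / 141
= 106.4 ms


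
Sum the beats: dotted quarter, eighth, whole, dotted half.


Beat values:
  dotted quarter = 1.5 beats
  eighth = 0.5 beats
  whole = 4 beats
  dotted half = 3 beats
Sum = 1.5 + 0.5 + 4 + 3
= 9 beats


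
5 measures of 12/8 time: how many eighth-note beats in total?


Reasoning:
Time signature 12/8: the bottom number 8 means the eighth note gets one count
The top number 12 means 12 eighth-note beats per measure
Total = 12 × 5 measures
= 60 eighth-note beats


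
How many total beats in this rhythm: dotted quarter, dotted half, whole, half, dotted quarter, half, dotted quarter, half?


Reasoning:
Beat values:
  dotted quarter = 1.5 beats
  dotted half = 3 beats
  whole = 4 beats
  half = 2 beats
  dotted quarter = 1.5 beats
  half = 2 beats
  dotted quarter = 1.5 beats
  half = 2 beats
Sum = 1.5 + 3 + 4 + 2 + 1.5 + 2 + 1.5 + 2
= 17.5 beats


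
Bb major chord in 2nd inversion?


Let's work it out.
Root position: Bb D F
2nd inversion: move root and 3rd up an octave
Bass note: F
Notes (bottom to top) = F Bb D


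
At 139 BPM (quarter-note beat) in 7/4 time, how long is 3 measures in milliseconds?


Quarter-note beat duration = 60000 / 139 ms
Beats per measure (7/4) = 7
One measure = 7 × 60000 / 139 = 420000 / 139 ms
3 measures = 3 × 420000 / 139 = 1260000 / 139
= 9064.7 ms


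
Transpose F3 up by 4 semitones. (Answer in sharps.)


Step by step:
F3: chromatic position 5 in octave 3 → absolute = 3×12 + 5 = 41
Transpose up 4: 41 + 4 = 45
45 = 3×12 + 9 → A in octave 3
Result = A3


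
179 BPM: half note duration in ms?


One quarter-note beat = 60000 / BPM = 60000 / 179 ms
Half note = 2 × quarter note
Duration = 2 × 60000 / 179 = 120000 / 179
= 670.4 ms


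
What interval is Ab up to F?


Step by step:
Letter names: A → F spans 6 letter names → a 6th
Semitones: Ab → F = 9 half-steps
A 6th of 9 semitones is a major 6th
= major 6th


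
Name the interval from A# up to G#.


Let's work it out.
Letter names: A → G spans 7 letter names → a 7th
Semitones: A# → G# = 10 half-steps
A 7th of 10 semitones is a minor 7th
= minor 7th


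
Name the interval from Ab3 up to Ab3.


Reasoning:
Letter names: A → A spans 1 letter name → a unison
Semitones: Ab3 → Ab3 = 0 half-steps
A unison of 0 semitones is a perfect unison
= perfect unison


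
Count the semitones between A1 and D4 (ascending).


Step by step:
Absolute semitone position = octave×12 + chromatic position
A1: 1×12 + 9 = 21
D4: 4×12 + 2 = 50
Difference = 50 - 21 = 29
= 29 semitones


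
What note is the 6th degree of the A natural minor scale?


Working:
Natural minor scale pattern: W-H-W-W-H-W-W (2-1-2-2-1-2-2 semitones)
Starting from A:
  A + 2 semitones → B
  B + 1 semitone → C
  C + 2 semitones → D
  D + 2 semitones → E
  E + 1 semitone → F
  F + 2 semitones → G
  G + 2 semitones → A
Scale: A B C D E F G
Degree 6 = F


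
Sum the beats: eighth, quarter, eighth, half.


Let's work it out.
Beat values:
  eighth = 0.5 beats
  quarter = 1 beat
  eighth = 0.5 beats
  half = 2 beats
Sum = 0.5 + 1 + 0.5 + 2
= 4 beats


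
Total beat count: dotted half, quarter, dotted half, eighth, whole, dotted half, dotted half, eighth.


Reasoning:
Beat values:
  dotted half = 3 beats
  quarter = 1 beat
  dotted half = 3 beats
  eighth = 0.5 beats
  whole = 4 beats
  dotted half = 3 beats
  dotted half = 3 beats
  eighth = 0.5 beats
Sum = 3 + 1 + 3 + 0.5 + 4 + 3 + 3 + 0.5
= 18 beats


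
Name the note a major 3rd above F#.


Working:
A 3rd spans 3 letter names, so from F we land on A
A major 3rd = 4 semitones above F#
Spell A at that pitch: A#
= A#


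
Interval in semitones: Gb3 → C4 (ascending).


Step by step:
Absolute semitone position = octave×12 + chromatic position
Gb3: 3×12 + 6 = 42
C4: 4×12 + 0 = 48
Difference = 48 - 42 = 6
= 6 semitones


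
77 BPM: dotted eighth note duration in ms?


Reasoning:
One quarter-note beat = 60000 / BPM = 60000 / 77 ms
Dotted eighth note = 3/4 × quarter note
Duration = 3/4 × 60000 / 77 = 45000 / 77
= 584.4 ms


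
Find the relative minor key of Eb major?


Solution.
The relative minor shares the major's key signature and starts on its 6th degree
6th degree = a major 6th above the tonic; a major 6th above Eb is C
→ relative minor of Eb major is C minor
= C minor


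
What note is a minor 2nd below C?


Step by step:
A 2nd spans 2 letter names, so from C we land on B
A minor 2nd = 1 semitone below C
Spell B at that pitch: B
= B


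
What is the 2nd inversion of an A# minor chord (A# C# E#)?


Solution.
Root position: A# C# E#
2nd inversion: move root and 3rd up an octave
Bass note: E#
Notes (bottom to top) = E# A# C#


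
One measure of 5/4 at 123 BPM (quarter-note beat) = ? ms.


Let's work it out.
Quarter-note beat duration = 60000 / 123 ms
Beats per measure (5/4) = 5
One measure = 5 × 60000 / 123 = 300000 / 123 ms
= 2439.0 ms


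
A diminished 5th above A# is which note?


Let's work it out.
A 5th spans 5 letter names, so from A we land on E
A diminished 5th = 6 semitones above A#
Spell E at that pitch: E
= E


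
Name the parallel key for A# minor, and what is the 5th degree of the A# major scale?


Reasoning:
Parallel keys share the same tonic but differ in mode
A# minor → parallel is A# major
A# major scale: A# B# C## D# E# F## G##
= A# major; 5th degree = E#


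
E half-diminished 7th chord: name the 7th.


Half-diminished 7th chord = root + minor 3rd + diminished 5th + minor 7th
Seventh chords stack in thirds, so the letter names are E-G-B-D
Root: E
Minor 3rd above E: G
Diminished 5th above E: Bb
Minor 7th above E: D
The 7th = D


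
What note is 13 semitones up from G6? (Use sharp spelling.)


Solution.
G6: chromatic position 7 in octave 6 → absolute = 6×12 + 7 = 79
Transpose up 13: 79 + 13 = 92
92 = 7×12 + 8 → G# in octave 7
Result = G#7


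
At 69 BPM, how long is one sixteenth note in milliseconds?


Solution.
One quarter-note beat = 60000 / BPM = 60000 / 69 ms
Sixteenth note = 1/4 × quarter note
Duration = 1/4 × 60000 / 69 = 15000 / 69
= 217.4 ms


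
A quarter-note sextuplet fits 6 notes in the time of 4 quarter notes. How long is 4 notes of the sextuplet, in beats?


Sextuplet: 6 notes occupy the space of 4 quarter notes
Space = 4 × 1 = 4 beats
Each sextuplet note = 4 / 6 = 2/3 beats
4 notes = 4 × 2/3 = 8/3
= 8/3 beats


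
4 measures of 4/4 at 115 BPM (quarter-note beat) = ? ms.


Working:
Quarter-note beat duration = 60000 / 115 ms
Beats per measure (4/4) = 4
One measure = 4 × 60000 / 115 = 240000 / 115 ms
4 measures = 4 × 240000 / 115 = 960000 / 115
= 8347.8 ms


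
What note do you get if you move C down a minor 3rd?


Solution.
minor 3rd: 3 letter names, 3 semitones
Letter: C - 2 → A
Pitch: C - 3 semitones, spelled as an A → A
= A


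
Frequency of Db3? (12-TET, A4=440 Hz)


f = 440 × 2^(n/12) where n = semitones from A4
Db3: -20 semitones from A4
f = 440 × 2^(-20/12)
f = 138.59 Hz


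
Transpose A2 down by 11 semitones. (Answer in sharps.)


A2: chromatic position 9 in octave 2 → absolute = 2×12 + 9 = 33
Transpose down 11: 33 - 11 = 22
22 = 1×12 + 10 → A# in octave 1
Result = A#1


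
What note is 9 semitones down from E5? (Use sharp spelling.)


Working:
E5: chromatic position 4 in octave 5 → absolute = 5×12 + 4 = 64
Transpose down 9: 64 - 9 = 55
55 = 4×12 + 7 → G in octave 4
Result = G4


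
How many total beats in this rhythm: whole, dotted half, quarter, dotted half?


Beat values:
  whole = 4 beats
  dotted half = 3 beats
  quarter = 1 beat
  dotted half = 3 beats
Sum = 4 + 3 + 1 + 3
= 11 beats


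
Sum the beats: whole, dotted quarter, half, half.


Reasoning:
Beat values:
  whole = 4 beats
  dotted quarter = 1.5 beats
  half = 2 beats
  half = 2 beats
Sum = 4 + 1.5 + 2 + 2
= 9.5 beats


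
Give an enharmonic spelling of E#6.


Enharmonic notes sound the same pitch but are spelled with different letter names
E# and F name the same pitch class
= F6


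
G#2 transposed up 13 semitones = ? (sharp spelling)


Solution.
G#2: chromatic position 8 in octave 2 → absolute = 2×12 + 8 = 32
Transpose up 13: 32 + 13 = 45
45 = 3×12 + 9 → A in octave 3
Result = A3


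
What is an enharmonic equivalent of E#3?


Enharmonic notes sound the same pitch but are spelled with different letter names
E# and F name the same pitch class
= F3


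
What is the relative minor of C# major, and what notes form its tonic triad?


Let's work it out.
The relative minor shares the major's key signature and starts on its 6th degree
6th degree = a major 6th above the tonic; a major 6th above C# is A#
→ relative minor of C# major is A# minor
Tonic triad of A# minor = root + minor 3rd + perfect 5th = A# C# E#
= A# minor; triad = A# C# E#


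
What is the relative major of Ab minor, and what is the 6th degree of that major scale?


Solution.
The relative major shares the key signature and is a minor 3rd above the minor tonic
A minor 3rd above Ab is Cb
→ relative major of Ab minor is Cb major
Cb major scale: Cb Db Eb Fb Gb Ab Bb
= Cb major; 6th degree = Ab


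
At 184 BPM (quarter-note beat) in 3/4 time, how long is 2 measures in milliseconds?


Step by step:
Quarter-note beat duration = 60000 / 184 ms
Beats per measure (3/4) = 3
One measure = 3 × 60000 / 184 = 180000 / 184 ms
2 measures = 2 × 180000 / 184 = 360000 / 184
= 1956.5 ms


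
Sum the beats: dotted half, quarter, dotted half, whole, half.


Reasoning:
Beat values:
  dotted half = 3 beats
  quarter = 1 beat
  dotted half = 3 beats
  whole = 4 beats
  half = 2 beats
Sum = 3 + 1 + 3 + 4 + 2
= 13 beats


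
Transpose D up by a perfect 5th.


perfect 5th: 5 letter names, 7 semitones
Letter: D + 4 → A
Pitch: D + 7 semitones, spelled as an A → A
= A


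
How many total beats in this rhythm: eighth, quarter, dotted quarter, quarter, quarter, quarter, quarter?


Step by step:
Beat values:
  eighth = 0.5 beats
  quarter = 1 beat
  dotted quarter = 1.5 beats
  quarter = 1 beat
  quarter = 1 beat
  quarter = 1 beat
  quarter = 1 beat
Sum = 0.5 + 1 + 1.5 + 1 + 1 + 1 + 1
= 7 beats


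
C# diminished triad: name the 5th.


Solution.
Diminished triad = root + minor 3rd (3 semitones) + diminished 5th (6 semitones)
A triad on C# stacks thirds, so the chord tones use letter names C-E-G
Root: C#
Minor 3rd above C#: E
Diminished 5th above C#: G
The 5th = G


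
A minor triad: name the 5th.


Minor triad = root + minor 3rd (3 semitones) + perfect 5th (7 semitones)
A triad on A stacks thirds, so the chord tones use letter names A-C-E
Root: A
Minor 3rd above A: C
Perfect 5th above A: E
The 5th = E


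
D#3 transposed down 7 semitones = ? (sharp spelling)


Solution.
D#3: chromatic position 3 in octave 3 → absolute = 3×12 + 3 = 39
Transpose down 7: 39 - 7 = 32
32 = 2×12 + 8 → G# in octave 2
Result = G#2


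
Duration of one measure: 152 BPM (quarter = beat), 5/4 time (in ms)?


Working:
Quarter-note beat duration = 60000 / 152 ms
Beats per measure (5/4) = 5
One measure = 5 × 60000 / 152 = 300000 / 152 ms
= 1973.7 ms


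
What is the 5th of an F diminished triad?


Working:
Diminished triad = root + minor 3rd (3 semitones) + diminished 5th (6 semitones)
A triad on F stacks thirds, so the chord tones use letter names F-A-C
Root: F
Minor 3rd above F: Ab
Diminished 5th above F: Cb
The 5th = Cb


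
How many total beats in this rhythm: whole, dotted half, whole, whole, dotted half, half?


Beat values:
  whole = 4 beats
  dotted half = 3 beats
  whole = 4 beats
  whole = 4 beats
  dotted half = 3 beats
  half = 2 beats
Sum = 4 + 3 + 4 + 4 + 3 + 2
= 20 beats


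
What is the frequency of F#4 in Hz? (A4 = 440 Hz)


Working:
f = 440 × 2^(n/12) where n = semitones from A4
F#4: -3 semitones from A4
f = 440 × 2^(-3/12)
f = 369.99 Hz


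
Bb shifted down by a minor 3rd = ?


Step by step:
minor 3rd: 3 letter names, 3 semitones
Letter: B - 2 → G
Pitch: Bb - 3 semitones, spelled as a G → G
= G


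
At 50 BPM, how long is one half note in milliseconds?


Reasoning:
One quarter-note beat = 60000 / BPM = 60000 / 50 ms
Half note = 2 × quarter note
Duration = 2 × 60000 / 50 = 120000 / 50
= 2400.0 ms


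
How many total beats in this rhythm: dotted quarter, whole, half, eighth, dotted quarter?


Reasoning:
Beat values:
  dotted quarter = 1.5 beats
  whole = 4 beats
  half = 2 beats
  eighth = 0.5 beats
  dotted quarter = 1.5 beats
Sum = 1.5 + 4 + 2 + 0.5 + 1.5
= 9.5 beats


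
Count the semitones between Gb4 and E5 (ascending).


Solution.
Absolute semitone position = octave×12 + chromatic position
Gb4: 4×12 + 6 = 54
E5: 5×12 + 4 = 64
Difference = 64 - 54 = 10
= 10 semitones


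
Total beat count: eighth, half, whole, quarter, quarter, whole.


Reasoning:
Beat values:
  eighth = 0.5 beats
  half = 2 beats
  whole = 4 beats
  quarter = 1 beat
  quarter = 1 beat
  whole = 4 beats
Sum = 0.5 + 2 + 4 + 1 + 1 + 4
= 12.5 beats


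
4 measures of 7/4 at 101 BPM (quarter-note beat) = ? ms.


Let's work it out.
Quarter-note beat duration = 60000 / 101 ms
Beats per measure (7/4) = 7
One measure = 7 × 60000 / 101 = 420000 / 101 ms
4 measures = 4 × 420000 / 101 = 1680000 / 101
= 16633.7 ms


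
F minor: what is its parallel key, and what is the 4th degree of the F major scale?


Reasoning:
Parallel keys share the same tonic but differ in mode
F minor → parallel is F major
F major scale: F G A Bb C D E
= F major; 4th degree = Bb


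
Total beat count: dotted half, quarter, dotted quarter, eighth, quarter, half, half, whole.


Reasoning:
Beat values:
  dotted half = 3 beats
  quarter = 1 beat
  dotted quarter = 1.5 beats
  eighth = 0.5 beats
  quarter = 1 beat
  half = 2 beats
  half = 2 beats
  whole = 4 beats
Sum = 3 + 1 + 1.5 + 0.5 + 1 + 2 + 2 + 4
= 15 beats


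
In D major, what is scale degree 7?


Major scale pattern: W-W-H-W-W-W-H (2-2-1-2-2-2-1 semitones)
Starting from D:
  D + 2 semitones → E
  E + 2 semitones → F#
  F# + 1 semitone → G
  G + 2 semitones → A
  A + 2 semitones → B
  B + 2 semitones → C#
  C# + 1 semitone → D
Scale: D E F# G A B C#
Degree 7 = C#


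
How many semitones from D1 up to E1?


Absolute semitone position = octave×12 + chromatic position
D1: 1×12 + 2 = 14
E1: 1×12 + 4 = 16
Difference = 16 - 14 = 2
= 2 semitones


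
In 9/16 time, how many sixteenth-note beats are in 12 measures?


Step by step:
Time signature 9/16: the bottom number 16 means the sixteenth note gets one count
The top number 9 means 9 sixteenth-note beats per measure
Total = 9 × 12 measures
= 108 sixteenth-note beats


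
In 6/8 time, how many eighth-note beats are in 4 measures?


Time signature 6/8: the bottom number 8 means the eighth note gets one count
The top number 6 means 6 eighth-note beats per measure
Total = 6 × 4 measures
= 24 eighth-note beats


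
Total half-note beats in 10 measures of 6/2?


Working:
Time signature 6/2: the bottom number 2 means the half note gets one count
The top number 6 means 6 half-note beats per measure
Total = 6 × 10 measures
= 60 half-note beats


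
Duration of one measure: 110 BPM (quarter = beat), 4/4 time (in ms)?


Working:
Quarter-note beat duration = 60000 / 110 ms
Beats per measure (4/4) = 4
One measure = 4 × 60000 / 110 = 240000 / 110 ms
= 2181.8 ms


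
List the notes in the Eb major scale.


Major scale pattern: W-W-H-W-W-W-H (2-2-1-2-2-2-1 semitones)
Starting from Eb:
  Eb + 2 semitones → F
  F + 2 semitones → G
  G + 1 semitone → Ab
  Ab + 2 semitones → Bb
  Bb + 2 semitones → C
  C + 2 semitones → D
  D + 1 semitone → Eb
Scale = Eb F G Ab Bb C D


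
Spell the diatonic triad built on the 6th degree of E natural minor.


E natural minor scale: E F# G A B C D
Diatonic triad on degree 6 stacks scale notes 6, 1, 3: C E G
C→E = 4 semitones; C→G = 7 semitones → major triad
= C E G (major)


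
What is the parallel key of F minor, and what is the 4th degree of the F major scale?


Solution.
Parallel keys share the same tonic but differ in mode
F minor → parallel is F major
F major scale: F G A Bb C D E
= F major; 4th degree = Bb


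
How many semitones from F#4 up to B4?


Absolute semitone position = octave×12 + chromatic position
F#4: 4×12 + 6 = 54
B4: 4×12 + 11 = 59
Difference = 59 - 54 = 5
= 5 semitones


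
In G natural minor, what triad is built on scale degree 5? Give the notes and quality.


G natural minor scale: G A Bb C D Eb F
Diatonic triad on degree 5 stacks scale notes 5, 7, 2: D F A
D→F = 3 semitones; D→A = 7 semitones → minor triad
= D F A (minor)


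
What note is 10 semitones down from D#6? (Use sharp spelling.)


D#6: chromatic position 3 in octave 6 → absolute = 6×12 + 3 = 75
Transpose down 10: 75 - 10 = 65
65 = 5×12 + 5 → F in octave 5
Result = F5


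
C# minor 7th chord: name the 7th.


Step by step:
Minor 7th chord = root + minor 3rd + perfect 5th + minor 7th
Seventh chords stack in thirds, so the letter names are C-E-G-B
Root: C#
Minor 3rd above C#: E
Perfect 5th above C#: G#
Minor 7th above C#: B
The 7th = B


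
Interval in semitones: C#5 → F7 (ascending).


Absolute semitone position = octave×12 + chromatic position
C#5: 5×12 + 1 = 61
F7: 7×12 + 5 = 89
Difference = 89 - 61 = 28
= 28 semitones


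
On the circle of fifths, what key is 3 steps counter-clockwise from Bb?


Let's work it out.
Each counter-clockwise step moves down a perfect 5th (= up a perfect 4th)
From Bb: Bb → Eb → Ab → Db
= Db


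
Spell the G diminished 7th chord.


Let's work it out.
Diminished 7th chord = root + minor 3rd + diminished 5th + diminished 7th
Seventh chords stack in thirds, so the letter names are G-B-D-F
Root: G
Minor 3rd above G: Bb
Diminished 5th above G: Db
Diminished 7th above G: Fb
Chord = G Bb Db Fb


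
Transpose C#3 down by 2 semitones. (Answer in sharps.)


Reasoning:
C#3: chromatic position 1 in octave 3 → absolute = 3×12 + 1 = 37
Transpose down 2: 37 - 2 = 35
35 = 2×12 + 11 → B in octave 2
Result = B2


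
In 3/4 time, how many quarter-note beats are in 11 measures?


Solution.
Time signature 3/4: the bottom number 4 means the quarter note gets one count
The top number 3 means 3 quarter-note beats per measure
Total = 3 × 11 measures
= 33 quarter-note beats


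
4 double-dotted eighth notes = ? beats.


Solution.
Base eighth note = 1/2 beats
Dot 1 adds half the previous value: +1/4
Dot 2 adds half the previous value: +1/8
One double-dotted eighth = 1/2 + 1/4 + 1/8 = 7/8
4 of them = 4 × 7/8 = 7/2
= 7/2 beats


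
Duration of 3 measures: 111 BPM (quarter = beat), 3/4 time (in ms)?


Reasoning:
Quarter-note beat duration = 60000 / 111 ms
Beats per measure (3/4) = 3
One measure = 3 × 60000 / 111 = 180000 / 111 ms
3 measures = 3 × 180000 / 111 = 540000 / 111
= 4864.9 ms


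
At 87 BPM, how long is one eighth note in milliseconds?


Solution.
One quarter-note beat = 60000 / BPM = 60000 / 87 ms
Eighth note = 1/2 × quarter note
Duration = 1/2 × 60000 / 87 = 30000 / 87
= 344.8 ms


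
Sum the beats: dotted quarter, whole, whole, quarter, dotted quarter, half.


Beat values:
  dotted quarter = 1.5 beats
  whole = 4 beats
  whole = 4 beats
  quarter = 1 beat
  dotted quarter = 1.5 beats
  half = 2 beats
Sum = 1.5 + 4 + 4 + 1 + 1.5 + 2
= 14 beats


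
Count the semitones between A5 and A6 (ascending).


Solution.
Absolute semitone position = octave×12 + chromatic position
A5: 5×12 + 9 = 69
A6: 6×12 + 9 = 81
Difference = 81 - 69 = 12
= 12 semitones


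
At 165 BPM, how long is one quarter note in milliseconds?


Step by step:
One quarter-note beat = 60000 / BPM = 60000 / 165 ms
Duration = 60000 / 165
= 363.6 ms


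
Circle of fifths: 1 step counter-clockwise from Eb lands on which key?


Step by step:
Each counter-clockwise step moves down a perfect 5th (= up a perfect 4th)
From Eb: Eb → Ab
= Ab


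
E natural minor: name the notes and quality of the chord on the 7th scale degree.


Step by step:
E natural minor scale: E F# G A B C D
Diatonic triad on degree 7 stacks scale notes 7, 2, 4: D F# A
D→F# = 4 semitones; D→A = 7 semitones → major triad
= D F# A (major)


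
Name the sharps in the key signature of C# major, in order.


Working:
Sharp major keys follow the circle of fifths: C(0), G(1), D(2), A(3), E(4), B(5), F#(6), C#(7)
C# major has 7 sharps
Order of sharps: F# C# G# D# A# E# B# → first 7: F#, C#, G#, D#, A#, E#, B#
= F#, C#, G#, D#, A#, E#, B#


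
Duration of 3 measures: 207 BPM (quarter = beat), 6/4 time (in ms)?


Reasoning:
Quarter-note beat duration = 60000 / 207 ms
Beats per measure (6/4) = 6
One measure = 6 × 60000 / 207 = 360000 / 207 ms
3 measures = 3 × 360000 / 207 = 1080000 / 207
= 5217.4 ms


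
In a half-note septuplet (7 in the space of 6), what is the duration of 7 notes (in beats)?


Solution.
Septuplet: 7 notes occupy the space of 6 half notes
Space = 6 × 2 = 12 beats
Each septuplet note = 12 / 7 = 12/7 beats
7 notes = 7 × 12/7 = 12
= 12 beats


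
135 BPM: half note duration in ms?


One quarter-note beat = 60000 / BPM = 60000 / 135 ms
Half note = 2 × quarter note
Duration = 2 × 60000 / 135 = 120000 / 135
= 888.9 ms


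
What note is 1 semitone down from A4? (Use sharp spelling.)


Step by step:
A4: chromatic position 9 in octave 4 → absolute = 4×12 + 9 = 57
Transpose down 1: 57 - 1 = 56
56 = 4×12 + 8 → G# in octave 4
Result = G#4


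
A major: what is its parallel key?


Reasoning:
Parallel keys share the same tonic but differ in mode
A major → parallel is A minor
= A minor


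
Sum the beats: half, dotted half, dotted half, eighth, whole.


Reasoning:
Beat values:
  half = 2 beats
  dotted half = 3 beats
  dotted half = 3 beats
  eighth = 0.5 beats
  whole = 4 beats
Sum = 2 + 3 + 3 + 0.5 + 4
= 12.5 beats


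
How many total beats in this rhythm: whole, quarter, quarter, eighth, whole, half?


Beat values:
  whole = 4 beats
  quarter = 1 beat
  quarter = 1 beat
  eighth = 0.5 beats
  whole = 4 beats
  half = 2 beats
Sum = 4 + 1 + 1 + 0.5 + 4 + 2
= 12.5 beats


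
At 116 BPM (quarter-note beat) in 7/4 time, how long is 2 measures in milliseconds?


Reasoning:
Quarter-note beat duration = 60000 / 116 ms
Beats per measure (7/4) = 7
One measure = 7 × 60000 / 116 = 420000 / 116 ms
2 measures = 2 × 420000 / 116 = 840000 / 116
= 7241.4 ms


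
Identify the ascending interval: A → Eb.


Let's work it out.
Letter names: A → E spans 5 letter names → a 5th
Semitones: A → Eb = 6 half-steps
A 5th of 6 semitones is a diminished 5th
= diminished 5th


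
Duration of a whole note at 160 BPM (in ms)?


One quarter-note beat = 60000 / BPM = 60000 / 160 ms
Whole note = 4 × quarter note
Duration = 4 × 60000 / 160 = 240000 / 160
= 1500.0 ms


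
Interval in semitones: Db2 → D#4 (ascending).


Step by step:
Absolute semitone position = octave×12 + chromatic position
Db2: 2×12 + 1 = 25
D#4: 4×12 + 3 = 51
Difference = 51 - 25 = 26
= 26 semitones


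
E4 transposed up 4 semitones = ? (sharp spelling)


Step by step:
E4: chromatic position 4 in octave 4 → absolute = 4×12 + 4 = 52
Transpose up 4: 52 + 4 = 56
56 = 4×12 + 8 → G# in octave 4
Result = G#4


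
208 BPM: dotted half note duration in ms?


Working:
One quarter-note beat = 60000 / BPM = 60000 / 208 ms
Dotted half note = 3 × quarter note
Duration = 3 × 60000 / 208 = 180000 / 208
= 865.4 ms


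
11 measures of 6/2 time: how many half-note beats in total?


Let's work it out.
Time signature 6/2: the bottom number 2 means the half note gets one count
The top number 6 means 6 half-note beats per measure
Total = 6 × 11 measures
= 66 half-note beats


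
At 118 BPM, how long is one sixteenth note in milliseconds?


Solution.
One quarter-note beat = 60000 / BPM = 60000 / 118 ms
Sixteenth note = 1/4 × quarter note
Duration = 1/4 × 60000 / 118 = 15000 / 118
= 127.1 ms


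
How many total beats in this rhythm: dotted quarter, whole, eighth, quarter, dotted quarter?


Beat values:
  dotted quarter = 1.5 beats
  whole = 4 beats
  eighth = 0.5 beats
  quarter = 1 beat
  dotted quarter = 1.5 beats
Sum = 1.5 + 4 + 0.5 + 1 + 1.5
= 8.5 beats


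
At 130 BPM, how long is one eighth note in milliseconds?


Reasoning:
One quarter-note beat = 60000 / BPM = 60000 / 130 ms
Eighth note = 1/2 × quarter note
Duration = 1/2 × 60000 / 130 = 30000 / 130
= 230.8 ms


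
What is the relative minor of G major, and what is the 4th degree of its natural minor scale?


The relative minor shares the major's key signature and starts on its 6th degree
6th degree = a major 6th above the tonic; a major 6th above G is E
→ relative minor of G major is E minor
E natural minor scale: E F# G A B C D
= E minor; 4th degree = A


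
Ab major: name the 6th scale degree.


Working:
Major scale pattern: W-W-H-W-W-W-H (2-2-1-2-2-2-1 semitones)
Starting from Ab:
  Ab + 2 semitones → Bb
  Bb + 2 semitones → C
  C + 1 semitone → Db
  Db + 2 semitones → Eb
  Eb + 2 semitones → F
  F + 2 semitones → G
  G + 1 semitone → Ab
Scale: Ab Bb C Db Eb F G
Degree 6 = F


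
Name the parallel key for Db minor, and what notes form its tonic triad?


Parallel keys share the same tonic but differ in mode
Db minor → parallel is Db major
Tonic triad of Db major = Db F Ab
= Db major; triad = Db F Ab


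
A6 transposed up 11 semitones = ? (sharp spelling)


A6: chromatic position 9 in octave 6 → absolute = 6×12 + 9 = 81
Transpose up 11: 81 + 11 = 92
92 = 7×12 + 8 → G# in octave 7
Result = G#7


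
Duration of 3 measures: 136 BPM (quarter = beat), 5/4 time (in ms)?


Let's work it out.
Quarter-note beat duration = 60000 / 136 ms
Beats per measure (5/4) = 5
One measure = 5 × 60000 / 136 = 300000 / 136 ms
3 measures = 3 × 300000 / 136 = 900000 / 136
= 6617.6 ms


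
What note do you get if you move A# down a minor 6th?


minor 6th: 6 letter names, 8 semitones
Letter: A - 5 → C
Pitch: A# - 8 semitones, spelled as a C → C##
= C##


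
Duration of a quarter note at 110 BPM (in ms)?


Solution.
One quarter-note beat = 60000 / BPM = 60000 / 110 ms
Duration = 60000 / 110
= 545.5 ms


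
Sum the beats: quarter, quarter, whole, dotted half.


Reasoning:
Beat values:
  quarter = 1 beat
  quarter = 1 beat
  whole = 4 beats
  dotted half = 3 beats
Sum = 1 + 1 + 4 + 3
= 9 beats


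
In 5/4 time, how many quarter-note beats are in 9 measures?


Let's work it out.
Time signature 5/4: the bottom number 4 means the quarter note gets one count
The top number 5 means 5 quarter-note beats per measure
Total = 5 × 9 measures
= 45 quarter-note beats


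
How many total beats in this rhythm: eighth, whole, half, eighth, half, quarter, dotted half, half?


Beat values:
  eighth = 0.5 beats
  whole = 4 beats
  half = 2 beats
  eighth = 0.5 beats
  half = 2 beats
  quarter = 1 beat
  dotted half = 3 beats
  half = 2 beats
Sum = 0.5 + 4 + 2 + 0.5 + 2 + 1 + 3 + 2
= 15 beats


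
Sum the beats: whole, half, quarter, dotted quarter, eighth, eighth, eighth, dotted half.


Let's work it out.
Beat values:
  whole = 4 beats
  half = 2 beats
  quarter = 1 beat
  dotted quarter = 1.5 beats
  eighth = 0.5 beats
  eighth = 0.5 beats
  eighth = 0.5 beats
  dotted half = 3 beats
Sum = 4 + 2 + 1 + 1.5 + 0.5 + 0.5 + 0.5 + 3
= 13 beats


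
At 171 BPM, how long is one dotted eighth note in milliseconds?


One quarter-note beat = 60000 / BPM = 60000 / 171 ms
Dotted eighth note = 3/4 × quarter note
Duration = 3/4 × 60000 / 171 = 45000 / 171
= 263.2 ms


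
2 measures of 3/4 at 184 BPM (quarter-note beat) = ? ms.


Working:
Quarter-note beat duration = 60000 / 184 ms
Beats per measure (3/4) = 3
One measure = 3 × 60000 / 184 = 180000 / 184 ms
2 measures = 2 × 180000 / 184 = 360000 / 184
= 1956.5 ms


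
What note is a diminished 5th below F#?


Working:
A 5th spans 5 letter names, so from F we land on B
A diminished 5th = 6 semitones below F#
Spell B at that pitch: B#
= B#


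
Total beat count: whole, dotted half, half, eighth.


Step by step:
Beat values:
  whole = 4 beats
  dotted half = 3 beats
  half = 2 beats
  eighth = 0.5 beats
Sum = 4 + 3 + 2 + 0.5
= 9.5 beats


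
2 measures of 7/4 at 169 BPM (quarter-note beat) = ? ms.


Step by step:
Quarter-note beat duration = 60000 / 169 ms
Beats per measure (7/4) = 7
One measure = 7 × 60000 / 169 = 420000 / 169 ms
2 measures = 2 × 420000 / 169 = 840000 / 169
= 4970.4 ms


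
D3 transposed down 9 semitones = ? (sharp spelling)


Let's work it out.
D3: chromatic position 2 in octave 3 → absolute = 3×12 + 2 = 38
Transpose down 9: 38 - 9 = 29
29 = 2×12 + 5 → F in octave 2
Result = F2


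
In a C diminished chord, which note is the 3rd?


Working:
Diminished triad = root + minor 3rd (3 semitones) + diminished 5th (6 semitones)
A triad on C stacks thirds, so the chord tones use letter names C-E-G
Root: C
Minor 3rd above C: Eb
Diminished 5th above C: Gb
The 3rd = Eb


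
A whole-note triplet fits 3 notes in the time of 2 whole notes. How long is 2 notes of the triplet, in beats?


Triplet: 3 notes occupy the space of 2 whole notes
Space = 2 × 4 = 8 beats
Each triplet note = 8 / 3 = 8/3 beats
2 notes = 2 × 8/3 = 16/3
= 16/3 beats


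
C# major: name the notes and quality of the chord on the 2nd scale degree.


Reasoning:
C# major scale: C# D# E# F# G# A# B#
Diatonic triad on degree 2 stacks scale notes 2, 4, 6: D# F# A#
D#→F# = 3 semitones; D#→A# = 7 semitones → minor triad
= D# F# A# (minor)


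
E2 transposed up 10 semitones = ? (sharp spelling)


Let's work it out.
E2: chromatic position 4 in octave 2 → absolute = 2×12 + 4 = 28
Transpose up 10: 28 + 10 = 38
38 = 3×12 + 2 → D in octave 3
Result = D3


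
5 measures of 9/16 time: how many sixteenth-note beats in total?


Time signature 9/16: the bottom number 16 means the sixteenth note gets one count
The top number 9 means 9 sixteenth-note beats per measure
Total = 9 × 5 measures
= 45 sixteenth-note beats


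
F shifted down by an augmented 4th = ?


Let's work it out.
augmented 4th: 4 letter names, 6 semitones
Letter: F - 3 → C
Pitch: F - 6 semitones, spelled as a C → Cb
= Cb


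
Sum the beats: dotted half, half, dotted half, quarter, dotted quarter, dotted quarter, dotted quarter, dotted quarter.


Let's work it out.
Beat values:
  dotted half = 3 beats
  half = 2 beats
  dotted half = 3 beats
  quarter = 1 beat
  dotted quarter = 1.5 beats
  dotted quarter = 1.5 beats
  dotted quarter = 1.5 beats
  dotted quarter = 1.5 beats
Sum = 3 + 2 + 3 + 1 + 1.5 + 1.5 + 1.5 + 1.5
= 15 beats


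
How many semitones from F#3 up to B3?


Solution.
Absolute semitone position = octave×12 + chromatic position
F#3: 3×12 + 6 = 42
B3: 3×12 + 11 = 47
Difference = 47 - 42 = 5
= 5 semitones


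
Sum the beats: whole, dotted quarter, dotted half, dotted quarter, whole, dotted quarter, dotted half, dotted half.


Let's work it out.
Beat values:
  whole = 4 beats
  dotted quarter = 1.5 beats
  dotted half = 3 beats
  dotted quarter = 1.5 beats
  whole = 4 beats
  dotted quarter = 1.5 beats
  dotted half = 3 beats
  dotted half = 3 beats
Sum = 4 + 1.5 + 3 + 1.5 + 4 + 1.5 + 3 + 3
= 21.5 beats


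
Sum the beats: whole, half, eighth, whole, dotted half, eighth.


Let's work it out.
Beat values:
  whole = 4 beats
  half = 2 beats
  eighth = 0.5 beats
  whole = 4 beats
  dotted half = 3 beats
  eighth = 0.5 beats
Sum = 4 + 2 + 0.5 + 4 + 3 + 0.5
= 14 beats


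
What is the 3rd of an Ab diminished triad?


Step by step:
Diminished triad = root + minor 3rd (3 semitones) + diminished 5th (6 semitones)
A triad on Ab stacks thirds, so the chord tones use letter names A-C-E
Root: Ab
Minor 3rd above Ab: Cb
Diminished 5th above Ab: Ebb
The 3rd = Cb


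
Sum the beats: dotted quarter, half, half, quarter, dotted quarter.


Let's work it out.
Beat values:
  dotted quarter = 1.5 beats
  half = 2 beats
  half = 2 beats
  quarter = 1 beat
  dotted quarter = 1.5 beats
Sum = 1.5 + 2 + 2 + 1 + 1.5
= 8 beats


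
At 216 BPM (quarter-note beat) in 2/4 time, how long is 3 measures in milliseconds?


Quarter-note beat duration = 60000 / 216 ms
Beats per measure (2/4) = 2
One measure = 2 × 60000 / 216 = 120000 / 216 ms
3 measures = 3 × 120000 / 216 = 360000 / 216
= 1666.7 ms


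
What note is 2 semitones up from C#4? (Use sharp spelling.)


Solution.
C#4: chromatic position 1 in octave 4 → absolute = 4×12 + 1 = 49
Transpose up 2: 49 + 2 = 51
51 = 4×12 + 3 → D# in octave 4
Result = D#4


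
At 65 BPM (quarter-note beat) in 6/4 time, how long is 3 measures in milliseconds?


Step by step:
Quarter-note beat duration = 60000 / 65 ms
Beats per measure (6/4) = 6
One measure = 6 × 60000 / 65 = 360000 / 65 ms
3 measures = 3 × 360000 / 65 = 1080000 / 65
= 16615.4 ms
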